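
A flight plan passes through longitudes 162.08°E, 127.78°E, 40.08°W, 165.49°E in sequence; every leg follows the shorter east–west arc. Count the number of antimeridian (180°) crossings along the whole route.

1

Leg 1: +162.08° → +127.78°, shortest Δλ = -34.3° (west) — does not cross 180°.
Leg 2: +127.78° → -40.08°, shortest Δλ = -167.86° (west) — does not cross 180°.
Leg 3: -40.08° → +165.49°, shortest Δλ = -154.43° (west) — crosses 180°.
Total crossings: 1.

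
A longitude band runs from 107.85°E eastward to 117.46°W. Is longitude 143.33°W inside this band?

Yes

Band width going east from +107.85° to -117.46°: ((-117.46 − 107.85) mod 360) = 134.69°.
Offset of -143.33° east of the west edge: ((-143.33 − 107.85) mod 360) = 108.82°.
108.82° ≤ 134.69° ⇒ inside.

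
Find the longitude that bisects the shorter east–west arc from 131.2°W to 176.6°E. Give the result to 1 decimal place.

157.3°W

Signed shortest Δλ from -131.2° to +176.6° is -52.2°.
Midpoint longitude = -131.2° + (-52.2°)/2 = -131.2° − 26.1° = -157.3°.
(The naïve average (-131.2 + +176.6)/2 = 22.7° is on the wrong side of the globe.)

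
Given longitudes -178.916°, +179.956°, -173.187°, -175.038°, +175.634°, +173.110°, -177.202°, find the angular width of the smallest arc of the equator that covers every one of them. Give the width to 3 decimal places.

13.703°

Sort the longitudes: -178.916°, -177.202°, -175.038°, -173.187°, +173.110°, +175.634°, +179.956°.
Eastward gaps between consecutive values (wrapping around): 1.714°, 2.164°, 1.851°, 346.297°, 2.524°, 4.322°, 1.128°.
Largest gap = 346.297° ⇒ minimal covering band is its complement: 360° − 346.297° = 13.703°.
Band runs from +173.110° eastward to -173.187°, crossing the antimeridian.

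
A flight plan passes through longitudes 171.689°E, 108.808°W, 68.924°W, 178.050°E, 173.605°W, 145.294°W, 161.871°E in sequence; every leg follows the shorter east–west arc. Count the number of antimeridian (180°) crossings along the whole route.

4

Leg 1: +171.689° → -108.808°, shortest Δλ = 79.503° (east) — crosses 180°.
Leg 2: -108.808° → -68.924°, shortest Δλ = 39.884° (east) — does not cross 180°.
Leg 3: -68.924° → +178.050°, shortest Δλ = -113.026° (west) — crosses 180°.
Leg 4: +178.050° → -173.605°, shortest Δλ = 8.345° (east) — crosses 180°.
Leg 5: -173.605° → -145.294°, shortest Δλ = 28.311° (east) — does not cross 180°.
Leg 6: -145.294° → +161.871°, shortest Δλ = -52.835° (west) — crosses 180°.
Total crossings: 4.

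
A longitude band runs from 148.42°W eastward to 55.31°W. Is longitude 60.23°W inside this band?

Yes

Band width going east from -148.42° to -55.31°: ((-55.31 − -148.42) mod 360) = 93.11°.
Offset of -60.23° east of the west edge: ((-60.23 − -148.42) mod 360) = 88.19°.
88.19° ≤ 93.11° ⇒ inside.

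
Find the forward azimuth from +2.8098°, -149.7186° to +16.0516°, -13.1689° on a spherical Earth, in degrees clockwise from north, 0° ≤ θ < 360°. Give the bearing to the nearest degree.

65°

Δλ = -13.1689 − -149.7186 = 136.5497°.
θ = atan2( sin Δλ · cos φ₂ , cos φ₁ · sin φ₂ − sin φ₁ · cos φ₂ · cos Δλ )
  = atan2(0.66091, 0.31037) = 64.845° → normalised to [0°, 360°): 64.845°.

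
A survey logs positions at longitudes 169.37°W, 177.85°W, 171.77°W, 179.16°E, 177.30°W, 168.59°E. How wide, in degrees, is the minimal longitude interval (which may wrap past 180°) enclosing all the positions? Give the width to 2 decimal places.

22.04°

Sort the longitudes: -177.85°, -177.30°, -171.77°, -169.37°, +168.59°, +179.16°.
Eastward gaps between consecutive values (wrapping around): 0.55°, 5.53°, 2.40°, 337.96°, 10.57°, 2.99°.
Largest gap = 337.96° ⇒ minimal covering band is its complement: 360° − 337.96° = 22.04°.
Band runs from +168.59° eastward to -169.37°, crossing the antimeridian.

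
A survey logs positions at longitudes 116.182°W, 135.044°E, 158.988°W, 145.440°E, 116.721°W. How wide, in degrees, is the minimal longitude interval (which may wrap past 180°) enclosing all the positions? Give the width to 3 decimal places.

Sort the longitudes: -158.988°, -116.721°, -116.182°, +135.044°, +145.440°.
Eastward gaps between consecutive values (wrapping around): 42.267°, 0.539°, 251.226°, 10.396°, 55.572°.
Largest gap = 251.226° ⇒ minimal covering band is its complement: 360° − 251.226° = 108.774°.
Band runs from +135.044° eastward to -116.182°, crossing the antimeridian.

108.774°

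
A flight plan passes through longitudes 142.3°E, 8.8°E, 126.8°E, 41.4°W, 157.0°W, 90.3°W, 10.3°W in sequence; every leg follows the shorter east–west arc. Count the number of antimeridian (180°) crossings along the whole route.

0

Leg 1: +142.3° → +8.8°, shortest Δλ = -133.5° (west) — does not cross 180°.
Leg 2: +8.8° → +126.8°, shortest Δλ = 118.0° (east) — does not cross 180°.
Leg 3: +126.8° → -41.4°, shortest Δλ = -168.2° (west) — does not cross 180°.
Leg 4: -41.4° → -157.0°, shortest Δλ = -115.6° (west) — does not cross 180°.
Leg 5: -157.0° → -90.3°, shortest Δλ = 66.7° (east) — does not cross 180°.
Leg 6: -90.3° → -10.3°, shortest Δλ = 80.0° (east) — does not cross 180°.
Total crossings: 0.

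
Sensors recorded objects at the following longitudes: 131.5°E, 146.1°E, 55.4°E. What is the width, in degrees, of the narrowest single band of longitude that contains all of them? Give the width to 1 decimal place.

Sort the longitudes: +55.4°, +131.5°, +146.1°.
Eastward gaps between consecutive values (wrapping around): 76.1°, 14.6°, 269.3°.
Largest gap = 269.3° ⇒ minimal covering band is its complement: 360° − 269.3° = 90.7°.
Band runs from +55.4° eastward to +146.1°.

90.7°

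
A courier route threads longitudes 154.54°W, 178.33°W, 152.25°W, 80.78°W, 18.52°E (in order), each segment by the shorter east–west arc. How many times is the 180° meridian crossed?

0

Leg 1: -154.54° → -178.33°, shortest Δλ = -23.79° (west) — does not cross 180°.
Leg 2: -178.33° → -152.25°, shortest Δλ = 26.08° (east) — does not cross 180°.
Leg 3: -152.25° → -80.78°, shortest Δλ = 71.47° (east) — does not cross 180°.
Leg 4: -80.78° → +18.52°, shortest Δλ = 99.3° (east) — does not cross 180°.
Total crossings: 0.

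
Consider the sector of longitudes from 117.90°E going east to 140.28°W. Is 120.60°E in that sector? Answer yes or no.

Band width going east from +117.90° to -140.28°: ((-140.28 − 117.90) mod 360) = 101.82°.
Offset of +120.60° east of the west edge: ((120.60 − 117.90) mod 360) = 2.70°.
2.70° ≤ 101.82° ⇒ inside.

Yes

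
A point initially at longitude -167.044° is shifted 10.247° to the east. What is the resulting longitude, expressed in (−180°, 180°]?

-156.797°

Start at -167.044°; shift +10.247° → -156.797°.
-156.797° already lies in (−180°, 180°].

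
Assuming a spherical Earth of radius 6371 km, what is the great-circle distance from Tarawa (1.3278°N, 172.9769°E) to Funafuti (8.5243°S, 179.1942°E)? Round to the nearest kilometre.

1294 km

Δλ = 179.1942 − 172.9769 = 6.2173°.
Δφ = -8.5243 − 1.3278 = -9.8521°.
a = sin²(Δφ/2) + cos φ₁ · cos φ₂ · sin²(Δλ/2) = 0.010281.
c = 2·atan2(√a, √(1−a)) = 0.20314 rad → d = 6371·c ≈ 1294.22 km.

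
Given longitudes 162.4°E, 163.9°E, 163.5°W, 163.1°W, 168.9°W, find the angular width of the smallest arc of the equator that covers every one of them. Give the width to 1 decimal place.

34.5°

Sort the longitudes: -168.9°, -163.5°, -163.1°, +162.4°, +163.9°.
Eastward gaps between consecutive values (wrapping around): 5.4°, 0.4°, 325.5°, 1.5°, 27.2°.
Largest gap = 325.5° ⇒ minimal covering band is its complement: 360° − 325.5° = 34.5°.
Band runs from +162.4° eastward to -163.1°, crossing the antimeridian.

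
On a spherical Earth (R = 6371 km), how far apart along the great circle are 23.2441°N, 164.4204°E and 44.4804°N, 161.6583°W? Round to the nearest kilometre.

3877 km

Δλ = -161.6583 − 164.4204 = -326.0787°; wrapped into (−180°, 180°]: 33.9213°.
Δφ = 44.4804 − 23.2441 = 21.2363°.
a = sin²(Δφ/2) + cos φ₁ · cos φ₂ · sin²(Δλ/2) = 0.089741.
c = 2·atan2(√a, √(1−a)) = 0.60848 rad → d = 6371·c ≈ 3876.62 km.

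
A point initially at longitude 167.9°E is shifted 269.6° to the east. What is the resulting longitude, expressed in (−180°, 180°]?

Start at +167.9°; shift +269.6° → +437.5°.
+437.5° lies outside (−180°, 180°]; subtract 360° → +77.5°.

77.5°E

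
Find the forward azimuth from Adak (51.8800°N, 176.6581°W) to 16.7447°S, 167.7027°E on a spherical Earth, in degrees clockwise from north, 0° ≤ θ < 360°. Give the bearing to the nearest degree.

Δλ = 167.7027 − -176.6581 = 344.3608°; wrapped into (−180°, 180°]: -15.6392°.
θ = atan2( sin Δλ · cos φ₂ , cos φ₁ · sin φ₂ − sin φ₁ · cos φ₂ · cos Δλ )
  = atan2(-0.25815, -0.90332) = -164.051° → normalised to [0°, 360°): 195.949°.

196°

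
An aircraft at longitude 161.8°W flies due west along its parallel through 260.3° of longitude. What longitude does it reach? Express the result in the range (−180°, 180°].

Start at -161.8°; shift −260.3° → -422.1°.
-422.1° lies outside (−180°, 180°]; add 360° → -62.1°.

62.1°W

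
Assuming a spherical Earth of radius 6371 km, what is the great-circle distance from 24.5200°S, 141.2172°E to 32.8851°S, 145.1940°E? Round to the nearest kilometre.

Δλ = 145.1940 − 141.2172 = 3.9768°.
Δφ = -32.8851 − -24.5200 = -8.3651°.
a = sin²(Δφ/2) + cos φ₁ · cos φ₂ · sin²(Δλ/2) = 0.006239.
c = 2·atan2(√a, √(1−a)) = 0.15814 rad → d = 6371·c ≈ 1007.53 km.

1008 km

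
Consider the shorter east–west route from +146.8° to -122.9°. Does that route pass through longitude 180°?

Naïve |-122.9 − 146.8| = 269.7° > 180°, so the shorter arc goes the other way round — across 180°.
Signed shortest Δλ = ((-122.9 − 146.8 + 180) mod 360) − 180 = 90.3°.
Going east by 90.3° from +146.8° passes through 180° before reaching -122.9°.

Yes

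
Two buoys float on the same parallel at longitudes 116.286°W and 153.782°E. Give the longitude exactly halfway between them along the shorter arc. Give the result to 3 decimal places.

Signed shortest Δλ from -116.286° to +153.782° is -89.932°.
Midpoint longitude = -116.286° + (-89.932°)/2 = -116.286° − 44.966° = -161.252°.
(The naïve average (-116.286 + +153.782)/2 = 18.748° is on the wrong side of the globe.)

161.252°W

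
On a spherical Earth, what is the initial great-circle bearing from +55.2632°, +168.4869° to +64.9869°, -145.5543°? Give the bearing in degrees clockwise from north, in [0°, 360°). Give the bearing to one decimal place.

Δλ = -145.5543 − 168.4869 = -314.0412°; wrapped into (−180°, 180°]: 45.9588°.
θ = atan2( sin Δλ · cos φ₂ , cos φ₁ · sin φ₂ − sin φ₁ · cos φ₂ · cos Δλ )
  = atan2(0.30394, 0.27481) = 47.881° → normalised to [0°, 360°): 47.881°.

47.9°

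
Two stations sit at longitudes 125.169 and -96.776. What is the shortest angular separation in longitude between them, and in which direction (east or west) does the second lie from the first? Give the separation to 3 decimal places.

138.055° east

Raw difference: -96.776 − 125.169 = -221.945°.
Normalise into (−180°, 180°]: -221.945° + 360° = 138.055°.
Positive ⇒ the second point lies to the east; separation 138.055°.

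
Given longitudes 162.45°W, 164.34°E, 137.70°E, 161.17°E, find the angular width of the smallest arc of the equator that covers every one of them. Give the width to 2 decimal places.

Sort the longitudes: -162.45°, +137.70°, +161.17°, +164.34°.
Eastward gaps between consecutive values (wrapping around): 300.15°, 23.47°, 3.17°, 33.21°.
Largest gap = 300.15° ⇒ minimal covering band is its complement: 360° − 300.15° = 59.85°.
Band runs from +137.70° eastward to -162.45°, crossing the antimeridian.

59.85°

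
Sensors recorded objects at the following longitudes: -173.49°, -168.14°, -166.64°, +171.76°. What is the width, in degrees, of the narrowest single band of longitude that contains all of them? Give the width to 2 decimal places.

21.60°

Sort the longitudes: -173.49°, -168.14°, -166.64°, +171.76°.
Eastward gaps between consecutive values (wrapping around): 5.35°, 1.50°, 338.40°, 14.75°.
Largest gap = 338.40° ⇒ minimal covering band is its complement: 360° − 338.40° = 21.60°.
Band runs from +171.76° eastward to -166.64°, crossing the antimeridian.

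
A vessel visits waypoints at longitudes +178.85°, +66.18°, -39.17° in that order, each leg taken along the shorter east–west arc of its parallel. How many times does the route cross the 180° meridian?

Leg 1: +178.85° → +66.18°, shortest Δλ = -112.67° (west) — does not cross 180°.
Leg 2: +66.18° → -39.17°, shortest Δλ = -105.35° (west) — does not cross 180°.
Total crossings: 0.

0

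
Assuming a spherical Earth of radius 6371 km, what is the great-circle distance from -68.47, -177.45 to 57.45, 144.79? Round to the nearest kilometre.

Δλ = 144.79 − -177.45 = 322.24°; wrapped into (−180°, 180°]: -37.76°.
Δφ = 57.45 − -68.47 = 125.92°.
a = sin²(Δφ/2) + cos φ₁ · cos φ₂ · sin²(Δλ/2) = 0.814003.
c = 2·atan2(√a, √(1−a)) = 2.24978 rad → d = 6371·c ≈ 14333.37 km.

14333 km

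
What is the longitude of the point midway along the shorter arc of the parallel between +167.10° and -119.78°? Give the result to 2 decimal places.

-156.34°

Signed shortest Δλ from +167.10° to -119.78° is +73.12°.
Midpoint longitude = +167.10° + (+73.12°)/2 = +167.10° + 36.56° = +203.66°.
Normalise into (−180°, 180°]: -156.34°.
(The naïve average (+167.10 + -119.78)/2 = 23.66° is on the wrong side of the globe.)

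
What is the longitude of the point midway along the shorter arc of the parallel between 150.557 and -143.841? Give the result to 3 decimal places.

-176.642°

Signed shortest Δλ from +150.557° to -143.841° is +65.602°.
Midpoint longitude = +150.557° + (+65.602°)/2 = +150.557° + 32.801° = +183.358°.
Normalise into (−180°, 180°]: -176.642°.
(The naïve average (+150.557 + -143.841)/2 = 3.358° is on the wrong side of the globe.)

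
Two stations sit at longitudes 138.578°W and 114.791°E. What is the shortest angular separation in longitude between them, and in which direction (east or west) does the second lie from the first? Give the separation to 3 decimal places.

Raw difference: 114.791 − -138.578 = 253.369°.
Normalise into (−180°, 180°]: 253.369° − 360° = -106.631°.
Negative ⇒ the second point lies to the west; separation 106.631°.

106.631° west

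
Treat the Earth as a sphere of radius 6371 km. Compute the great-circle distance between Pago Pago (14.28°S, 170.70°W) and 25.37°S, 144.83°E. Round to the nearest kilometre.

4789 km

Δλ = 144.83 − -170.70 = 315.53°; wrapped into (−180°, 180°]: -44.47°.
Δφ = -25.37 − -14.28 = -11.09°.
a = sin²(Δφ/2) + cos φ₁ · cos φ₂ · sin²(Δλ/2) = 0.134721.
c = 2·atan2(√a, √(1−a)) = 0.75166 rad → d = 6371·c ≈ 4788.81 km.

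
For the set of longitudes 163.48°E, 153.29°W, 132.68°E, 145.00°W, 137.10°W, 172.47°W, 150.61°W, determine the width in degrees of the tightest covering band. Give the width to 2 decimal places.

90.22°

Sort the longitudes: -172.47°, -153.29°, -150.61°, -145.00°, -137.10°, +132.68°, +163.48°.
Eastward gaps between consecutive values (wrapping around): 19.18°, 2.68°, 5.61°, 7.90°, 269.78°, 30.80°, 24.05°.
Largest gap = 269.78° ⇒ minimal covering band is its complement: 360° − 269.78° = 90.22°.
Band runs from +132.68° eastward to -137.10°, crossing the antimeridian.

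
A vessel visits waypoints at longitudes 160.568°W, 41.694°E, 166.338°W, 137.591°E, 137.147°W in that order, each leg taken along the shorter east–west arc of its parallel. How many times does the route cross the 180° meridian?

4

Leg 1: -160.568° → +41.694°, shortest Δλ = -157.738° (west) — crosses 180°.
Leg 2: +41.694° → -166.338°, shortest Δλ = 151.968° (east) — crosses 180°.
Leg 3: -166.338° → +137.591°, shortest Δλ = -56.071° (west) — crosses 180°.
Leg 4: +137.591° → -137.147°, shortest Δλ = 85.262° (east) — crosses 180°.
Total crossings: 4.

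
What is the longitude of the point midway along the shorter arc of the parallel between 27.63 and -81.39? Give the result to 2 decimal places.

Signed shortest Δλ from +27.63° to -81.39° is -109.02°.
Midpoint longitude = +27.63° + (-109.02°)/2 = +27.63° − 54.51° = -26.88°.

-26.88°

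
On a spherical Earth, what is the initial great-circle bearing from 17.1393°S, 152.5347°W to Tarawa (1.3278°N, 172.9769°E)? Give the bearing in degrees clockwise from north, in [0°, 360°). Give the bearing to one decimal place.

295.1°

Δλ = 172.9769 − -152.5347 = 325.5116°; wrapped into (−180°, 180°]: -34.4884°.
θ = atan2( sin Δλ · cos φ₂ , cos φ₁ · sin φ₂ − sin φ₁ · cos φ₂ · cos Δλ )
  = atan2(-0.56609, 0.26498) = -64.916° → normalised to [0°, 360°): 295.084°.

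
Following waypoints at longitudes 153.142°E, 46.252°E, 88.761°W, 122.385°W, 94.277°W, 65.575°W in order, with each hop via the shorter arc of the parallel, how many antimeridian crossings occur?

Leg 1: +153.142° → +46.252°, shortest Δλ = -106.89° (west) — does not cross 180°.
Leg 2: +46.252° → -88.761°, shortest Δλ = -135.013° (west) — does not cross 180°.
Leg 3: -88.761° → -122.385°, shortest Δλ = -33.624° (west) — does not cross 180°.
Leg 4: -122.385° → -94.277°, shortest Δλ = 28.108° (east) — does not cross 180°.
Leg 5: -94.277° → -65.575°, shortest Δλ = 28.702° (east) — does not cross 180°.
Total crossings: 0.

0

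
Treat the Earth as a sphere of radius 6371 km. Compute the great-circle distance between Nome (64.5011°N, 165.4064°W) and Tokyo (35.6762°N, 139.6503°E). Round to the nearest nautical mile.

2602 nmi

Δλ = 139.6503 − -165.4064 = 305.0567°; wrapped into (−180°, 180°]: -54.9433°.
Δφ = 35.6762 − 64.5011 = -28.8249°.
a = sin²(Δφ/2) + cos φ₁ · cos φ₂ · sin²(Δλ/2) = 0.136370.
c = 2·atan2(√a, √(1−a)) = 0.75648 rad → d = 6371·c ≈ 4819.50 km ≈ 2602.32 nmi.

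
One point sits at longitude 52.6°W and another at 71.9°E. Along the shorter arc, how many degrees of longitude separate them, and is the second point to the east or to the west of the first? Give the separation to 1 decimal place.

124.5° east

Raw difference: 71.9 − -52.6 = 124.5°.
Normalise into (−180°, 180°]: 124.5° stays 124.5°.
Positive ⇒ the second point lies to the east; separation 124.5°.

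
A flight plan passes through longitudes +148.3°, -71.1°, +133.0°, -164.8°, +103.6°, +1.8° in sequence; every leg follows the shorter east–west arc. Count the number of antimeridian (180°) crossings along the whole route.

Leg 1: +148.3° → -71.1°, shortest Δλ = 140.6° (east) — crosses 180°.
Leg 2: -71.1° → +133.0°, shortest Δλ = -155.9° (west) — crosses 180°.
Leg 3: +133.0° → -164.8°, shortest Δλ = 62.2° (east) — crosses 180°.
Leg 4: -164.8° → +103.6°, shortest Δλ = -91.6° (west) — crosses 180°.
Leg 5: +103.6° → +1.8°, shortest Δλ = -101.8° (west) — does not cross 180°.
Total crossings: 4.

4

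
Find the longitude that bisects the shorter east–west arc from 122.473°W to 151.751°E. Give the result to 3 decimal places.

165.361°W

Signed shortest Δλ from -122.473° to +151.751° is -85.776°.
Midpoint longitude = -122.473° + (-85.776°)/2 = -122.473° − 42.888° = -165.361°.
(The naïve average (-122.473 + +151.751)/2 = 14.639° is on the wrong side of the globe.)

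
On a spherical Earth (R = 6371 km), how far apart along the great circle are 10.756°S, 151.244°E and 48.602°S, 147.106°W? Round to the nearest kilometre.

7045 km

Δλ = -147.106 − 151.244 = -298.350°; wrapped into (−180°, 180°]: 61.650°.
Δφ = -48.602 − -10.756 = -37.846°.
a = sin²(Δφ/2) + cos φ₁ · cos φ₂ · sin²(Δλ/2) = 0.275753.
c = 2·atan2(√a, √(1−a)) = 1.10572 rad → d = 6371·c ≈ 7044.52 km.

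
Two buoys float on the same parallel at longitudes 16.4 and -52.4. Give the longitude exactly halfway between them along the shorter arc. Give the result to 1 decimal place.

Signed shortest Δλ from +16.4° to -52.4° is -68.8°.
Midpoint longitude = +16.4° + (-68.8°)/2 = +16.4° − 34.4° = -18.0°.

-18.0°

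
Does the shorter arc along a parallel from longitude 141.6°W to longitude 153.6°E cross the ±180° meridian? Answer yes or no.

Yes

Naïve |153.6 − -141.6| = 295.2° > 180°, so the shorter arc goes the other way round — across 180°.
Signed shortest Δλ = ((153.6 − -141.6 + 180) mod 360) − 180 = -64.8°.
Going west by 64.8° from -141.6° passes through 180° before reaching +153.6°.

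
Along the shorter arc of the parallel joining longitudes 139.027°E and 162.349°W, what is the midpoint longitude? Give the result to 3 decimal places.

Signed shortest Δλ from +139.027° to -162.349° is +58.624°.
Midpoint longitude = +139.027° + (+58.624°)/2 = +139.027° + 29.312° = +168.339°.
(The naïve average (+139.027 + -162.349)/2 = -11.661° is on the wrong side of the globe.)

168.339°E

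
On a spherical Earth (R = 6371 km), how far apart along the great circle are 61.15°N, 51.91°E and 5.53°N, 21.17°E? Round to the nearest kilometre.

Δλ = 21.17 − 51.91 = -30.74°.
Δφ = 5.53 − 61.15 = -55.62°.
a = sin²(Δφ/2) + cos φ₁ · cos φ₂ · sin²(Δλ/2) = 0.251401.
c = 2·atan2(√a, √(1−a)) = 1.05043 rad → d = 6371·c ≈ 6692.29 km.

6692 km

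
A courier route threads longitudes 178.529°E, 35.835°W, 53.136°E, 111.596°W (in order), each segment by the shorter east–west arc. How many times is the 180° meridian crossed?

1

Leg 1: +178.529° → -35.835°, shortest Δλ = 145.636° (east) — crosses 180°.
Leg 2: -35.835° → +53.136°, shortest Δλ = 88.971° (east) — does not cross 180°.
Leg 3: +53.136° → -111.596°, shortest Δλ = -164.732° (west) — does not cross 180°.
Total crossings: 1.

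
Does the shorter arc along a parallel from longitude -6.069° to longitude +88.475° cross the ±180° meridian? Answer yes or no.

Signed shortest Δλ = ((88.475 − -6.069 + 180) mod 360) − 180 = 94.544°.
Going east by 94.544° from -6.069° reaches +88.475° without touching 180°.

No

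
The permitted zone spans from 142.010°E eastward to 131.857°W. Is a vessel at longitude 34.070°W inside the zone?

Band width going east from +142.010° to -131.857°: ((-131.857 − 142.010) mod 360) = 86.133°.
Offset of -34.070° east of the west edge: ((-34.070 − 142.010) mod 360) = 183.920°.
183.920° > 86.133° ⇒ outside.

No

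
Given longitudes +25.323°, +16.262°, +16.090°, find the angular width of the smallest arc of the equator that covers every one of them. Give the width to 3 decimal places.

9.233°

Sort the longitudes: +16.090°, +16.262°, +25.323°.
Eastward gaps between consecutive values (wrapping around): 0.172°, 9.061°, 350.767°.
Largest gap = 350.767° ⇒ minimal covering band is its complement: 360° − 350.767° = 9.233°.
Band runs from +16.090° eastward to +25.323°.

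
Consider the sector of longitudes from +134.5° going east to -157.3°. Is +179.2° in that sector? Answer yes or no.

Yes

Band width going east from +134.5° to -157.3°: ((-157.3 − 134.5) mod 360) = 68.2°.
Offset of +179.2° east of the west edge: ((179.2 − 134.5) mod 360) = 44.7°.
44.7° ≤ 68.2° ⇒ inside.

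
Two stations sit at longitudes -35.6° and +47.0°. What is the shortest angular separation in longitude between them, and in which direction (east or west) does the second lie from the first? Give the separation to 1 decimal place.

Raw difference: 47.0 − -35.6 = 82.6°.
Normalise into (−180°, 180°]: 82.6° stays 82.6°.
Positive ⇒ the second point lies to the east; separation 82.6°.

82.6° east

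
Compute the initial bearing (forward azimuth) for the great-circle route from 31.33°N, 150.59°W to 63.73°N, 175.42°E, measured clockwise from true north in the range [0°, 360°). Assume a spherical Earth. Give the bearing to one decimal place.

Δλ = 175.42 − -150.59 = 326.01°; wrapped into (−180°, 180°]: -33.99°.
θ = atan2( sin Δλ · cos φ₂ , cos φ₁ · sin φ₂ − sin φ₁ · cos φ₂ · cos Δλ )
  = atan2(-0.24744, 0.57515) = -23.278° → normalised to [0°, 360°): 336.722°.

336.7°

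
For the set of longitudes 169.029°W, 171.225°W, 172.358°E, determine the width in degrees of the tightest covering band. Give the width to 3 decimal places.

Sort the longitudes: -171.225°, -169.029°, +172.358°.
Eastward gaps between consecutive values (wrapping around): 2.196°, 341.387°, 16.417°.
Largest gap = 341.387° ⇒ minimal covering band is its complement: 360° − 341.387° = 18.613°.
Band runs from +172.358° eastward to -169.029°, crossing the antimeridian.

18.613°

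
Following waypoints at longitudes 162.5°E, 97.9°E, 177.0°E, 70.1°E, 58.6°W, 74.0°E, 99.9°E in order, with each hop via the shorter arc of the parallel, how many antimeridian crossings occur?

0

Leg 1: +162.5° → +97.9°, shortest Δλ = -64.6° (west) — does not cross 180°.
Leg 2: +97.9° → +177.0°, shortest Δλ = 79.1° (east) — does not cross 180°.
Leg 3: +177.0° → +70.1°, shortest Δλ = -106.9° (west) — does not cross 180°.
Leg 4: +70.1° → -58.6°, shortest Δλ = -128.7° (west) — does not cross 180°.
Leg 5: -58.6° → +74.0°, shortest Δλ = 132.6° (east) — does not cross 180°.
Leg 6: +74.0° → +99.9°, shortest Δλ = 25.9° (east) — does not cross 180°.
Total crossings: 0.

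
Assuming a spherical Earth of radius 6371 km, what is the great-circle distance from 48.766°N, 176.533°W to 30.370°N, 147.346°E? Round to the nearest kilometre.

3659 km

Δλ = 147.346 − -176.533 = 323.879°; wrapped into (−180°, 180°]: -36.121°.
Δφ = 30.370 − 48.766 = -18.396°.
a = sin²(Δφ/2) + cos φ₁ · cos φ₂ · sin²(Δλ/2) = 0.080209.
c = 2·atan2(√a, √(1−a)) = 0.57428 rad → d = 6371·c ≈ 3658.77 km.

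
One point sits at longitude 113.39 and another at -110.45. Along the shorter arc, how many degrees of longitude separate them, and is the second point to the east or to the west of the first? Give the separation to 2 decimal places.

Raw difference: -110.45 − 113.39 = -223.84°.
Normalise into (−180°, 180°]: -223.84° + 360° = 136.16°.
Positive ⇒ the second point lies to the east; separation 136.16°.

136.16° east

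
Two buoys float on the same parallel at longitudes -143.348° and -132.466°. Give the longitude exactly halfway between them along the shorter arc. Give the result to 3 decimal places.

-137.907°

Signed shortest Δλ from -143.348° to -132.466° is +10.882°.
Midpoint longitude = -143.348° + (+10.882°)/2 = -143.348° + 5.441° = -137.907°.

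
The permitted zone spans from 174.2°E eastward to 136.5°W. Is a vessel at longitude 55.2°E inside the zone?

No

Band width going east from +174.2° to -136.5°: ((-136.5 − 174.2) mod 360) = 49.3°.
Offset of +55.2° east of the west edge: ((55.2 − 174.2) mod 360) = 241.0°.
241.0° > 49.3° ⇒ outside.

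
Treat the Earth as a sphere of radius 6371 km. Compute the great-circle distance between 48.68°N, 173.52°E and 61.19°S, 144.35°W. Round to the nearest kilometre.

12784 km

Δλ = -144.35 − 173.52 = -317.87°; wrapped into (−180°, 180°]: 42.13°.
Δφ = -61.19 − 48.68 = -109.87°.
a = sin²(Δφ/2) + cos φ₁ · cos φ₂ · sin²(Δλ/2) = 0.711049.
c = 2·atan2(√a, √(1−a)) = 2.00656 rad → d = 6371·c ≈ 12783.76 km.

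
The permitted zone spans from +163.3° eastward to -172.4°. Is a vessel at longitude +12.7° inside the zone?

No

Band width going east from +163.3° to -172.4°: ((-172.4 − 163.3) mod 360) = 24.3°.
Offset of +12.7° east of the west edge: ((12.7 − 163.3) mod 360) = 209.4°.
209.4° > 24.3° ⇒ outside.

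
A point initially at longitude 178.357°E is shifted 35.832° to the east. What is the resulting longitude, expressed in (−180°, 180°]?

Start at +178.357°; shift +35.832° → +214.189°.
+214.189° lies outside (−180°, 180°]; subtract 360° → -145.811°.

145.811°W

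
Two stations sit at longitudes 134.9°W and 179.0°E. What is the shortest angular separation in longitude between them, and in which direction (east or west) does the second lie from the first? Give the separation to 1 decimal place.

Raw difference: 179.0 − -134.9 = 313.9°.
Normalise into (−180°, 180°]: 313.9° − 360° = -46.1°.
Negative ⇒ the second point lies to the west; separation 46.1°.

46.1° west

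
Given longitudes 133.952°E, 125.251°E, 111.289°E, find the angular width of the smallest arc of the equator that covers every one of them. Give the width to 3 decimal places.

Sort the longitudes: +111.289°, +125.251°, +133.952°.
Eastward gaps between consecutive values (wrapping around): 13.962°, 8.701°, 337.337°.
Largest gap = 337.337° ⇒ minimal covering band is its complement: 360° − 337.337° = 22.663°.
Band runs from +111.289° eastward to +133.952°.

22.663°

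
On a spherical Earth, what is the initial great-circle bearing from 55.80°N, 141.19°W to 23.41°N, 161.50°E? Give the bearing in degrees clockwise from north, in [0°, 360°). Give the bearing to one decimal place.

256.4°

Δλ = 161.50 − -141.19 = 302.69°; wrapped into (−180°, 180°]: -57.31°.
θ = atan2( sin Δλ · cos φ₂ , cos φ₁ · sin φ₂ − sin φ₁ · cos φ₂ · cos Δλ )
  = atan2(-0.77233, -0.18661) = -103.583° → normalised to [0°, 360°): 256.417°.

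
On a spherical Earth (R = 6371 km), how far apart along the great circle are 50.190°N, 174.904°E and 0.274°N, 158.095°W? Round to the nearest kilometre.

Δλ = -158.095 − 174.904 = -332.999°; wrapped into (−180°, 180°]: 27.001°.
Δφ = 0.274 − 50.190 = -49.916°.
a = sin²(Δφ/2) + cos φ₁ · cos φ₂ · sin²(Δλ/2) = 0.212938.
c = 2·atan2(√a, √(1−a)) = 0.95926 rad → d = 6371·c ≈ 6111.47 km.

6111 km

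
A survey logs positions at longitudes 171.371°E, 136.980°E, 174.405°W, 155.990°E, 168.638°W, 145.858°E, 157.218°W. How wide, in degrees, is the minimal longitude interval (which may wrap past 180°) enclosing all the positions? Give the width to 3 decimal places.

Sort the longitudes: -174.405°, -168.638°, -157.218°, +136.980°, +145.858°, +155.990°, +171.371°.
Eastward gaps between consecutive values (wrapping around): 5.767°, 11.420°, 294.198°, 8.878°, 10.132°, 15.381°, 14.224°.
Largest gap = 294.198° ⇒ minimal covering band is its complement: 360° − 294.198° = 65.802°.
Band runs from +136.980° eastward to -157.218°, crossing the antimeridian.

65.802°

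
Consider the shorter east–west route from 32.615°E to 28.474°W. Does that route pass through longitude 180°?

Signed shortest Δλ = ((-28.474 − 32.615 + 180) mod 360) − 180 = -61.089°.
Going west by 61.089° from +32.615° reaches -28.474° without touching 180°.

No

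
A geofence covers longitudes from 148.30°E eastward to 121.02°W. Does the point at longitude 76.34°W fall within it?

No

Band width going east from +148.30° to -121.02°: ((-121.02 − 148.30) mod 360) = 90.68°.
Offset of -76.34° east of the west edge: ((-76.34 − 148.30) mod 360) = 135.36°.
135.36° > 90.68° ⇒ outside.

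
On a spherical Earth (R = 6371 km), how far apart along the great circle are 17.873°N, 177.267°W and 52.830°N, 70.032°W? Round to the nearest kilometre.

Δλ = -70.032 − -177.267 = 107.235°.
Δφ = 52.830 − 17.873 = 34.957°.
a = sin²(Δφ/2) + cos φ₁ · cos φ₂ · sin²(Δλ/2) = 0.462908.
c = 2·atan2(√a, √(1−a)) = 1.49654 rad → d = 6371·c ≈ 9534.48 km.

9534 km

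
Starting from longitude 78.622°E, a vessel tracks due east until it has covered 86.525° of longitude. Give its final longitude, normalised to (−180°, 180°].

165.147°E

Start at +78.622°; shift +86.525° → +165.147°.
+165.147° already lies in (−180°, 180°].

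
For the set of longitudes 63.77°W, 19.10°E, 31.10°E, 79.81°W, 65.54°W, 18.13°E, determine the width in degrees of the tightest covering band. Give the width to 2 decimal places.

110.91°

Sort the longitudes: -79.81°, -65.54°, -63.77°, +18.13°, +19.10°, +31.10°.
Eastward gaps between consecutive values (wrapping around): 14.27°, 1.77°, 81.90°, 0.97°, 12.00°, 249.09°.
Largest gap = 249.09° ⇒ minimal covering band is its complement: 360° − 249.09° = 110.91°.
Band runs from -79.81° eastward to +31.10°.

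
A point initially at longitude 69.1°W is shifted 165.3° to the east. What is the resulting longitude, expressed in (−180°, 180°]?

Start at -69.1°; shift +165.3° → +96.2°.
+96.2° already lies in (−180°, 180°].

96.2°E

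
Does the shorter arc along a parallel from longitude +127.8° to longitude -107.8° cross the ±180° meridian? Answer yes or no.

Naïve |-107.8 − 127.8| = 235.6° > 180°, so the shorter arc goes the other way round — across 180°.
Signed shortest Δλ = ((-107.8 − 127.8 + 180) mod 360) − 180 = 124.4°.
Going east by 124.4° from +127.8° passes through 180° before reaching -107.8°.

Yes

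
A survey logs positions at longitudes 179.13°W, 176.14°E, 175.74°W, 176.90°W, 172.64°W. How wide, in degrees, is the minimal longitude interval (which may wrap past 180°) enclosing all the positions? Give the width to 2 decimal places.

Sort the longitudes: -179.13°, -176.90°, -175.74°, -172.64°, +176.14°.
Eastward gaps between consecutive values (wrapping around): 2.23°, 1.16°, 3.10°, 348.78°, 4.73°.
Largest gap = 348.78° ⇒ minimal covering band is its complement: 360° − 348.78° = 11.22°.
Band runs from +176.14° eastward to -172.64°, crossing the antimeridian.

11.22°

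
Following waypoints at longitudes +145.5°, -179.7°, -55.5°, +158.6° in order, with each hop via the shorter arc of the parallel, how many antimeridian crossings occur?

2

Leg 1: +145.5° → -179.7°, shortest Δλ = 34.8° (east) — crosses 180°.
Leg 2: -179.7° → -55.5°, shortest Δλ = 124.2° (east) — does not cross 180°.
Leg 3: -55.5° → +158.6°, shortest Δλ = -145.9° (west) — crosses 180°.
Total crossings: 2.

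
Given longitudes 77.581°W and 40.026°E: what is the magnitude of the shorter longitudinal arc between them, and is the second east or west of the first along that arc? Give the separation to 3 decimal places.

Raw difference: 40.026 − -77.581 = 117.607°.
Normalise into (−180°, 180°]: 117.607° stays 117.607°.
Positive ⇒ the second point lies to the east; separation 117.607°.

117.607° east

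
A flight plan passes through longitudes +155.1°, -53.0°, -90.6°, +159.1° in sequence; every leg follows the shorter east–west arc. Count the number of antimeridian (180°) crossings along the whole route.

Leg 1: +155.1° → -53.0°, shortest Δλ = 151.9° (east) — crosses 180°.
Leg 2: -53.0° → -90.6°, shortest Δλ = -37.6° (west) — does not cross 180°.
Leg 3: -90.6° → +159.1°, shortest Δλ = -110.3° (west) — crosses 180°.
Total crossings: 2.

2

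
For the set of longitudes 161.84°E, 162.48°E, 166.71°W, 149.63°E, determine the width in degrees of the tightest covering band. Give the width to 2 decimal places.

Sort the longitudes: -166.71°, +149.63°, +161.84°, +162.48°.
Eastward gaps between consecutive values (wrapping around): 316.34°, 12.21°, 0.64°, 30.81°.
Largest gap = 316.34° ⇒ minimal covering band is its complement: 360° − 316.34° = 43.66°.
Band runs from +149.63° eastward to -166.71°, crossing the antimeridian.

43.66°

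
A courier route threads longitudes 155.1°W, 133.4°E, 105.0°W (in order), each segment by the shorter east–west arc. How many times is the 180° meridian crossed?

Leg 1: -155.1° → +133.4°, shortest Δλ = -71.5° (west) — crosses 180°.
Leg 2: +133.4° → -105.0°, shortest Δλ = 121.6° (east) — crosses 180°.
Total crossings: 2.

2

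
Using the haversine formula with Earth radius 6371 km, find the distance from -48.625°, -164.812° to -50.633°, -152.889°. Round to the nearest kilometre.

886 km

Δλ = -152.889 − -164.812 = 11.923°.
Δφ = -50.633 − -48.625 = -2.008°.
a = sin²(Δφ/2) + cos φ₁ · cos φ₂ · sin²(Δλ/2) = 0.004829.
c = 2·atan2(√a, √(1−a)) = 0.13910 rad → d = 6371·c ≈ 886.21 km.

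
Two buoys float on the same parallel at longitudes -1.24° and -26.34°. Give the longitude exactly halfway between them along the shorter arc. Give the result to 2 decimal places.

Signed shortest Δλ from -1.24° to -26.34° is -25.10°.
Midpoint longitude = -1.24° + (-25.10°)/2 = -1.24° − 12.55° = -13.79°.

-13.79°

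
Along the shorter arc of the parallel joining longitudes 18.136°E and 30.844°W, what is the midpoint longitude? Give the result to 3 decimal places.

6.354°W

Signed shortest Δλ from +18.136° to -30.844° is -48.980°.
Midpoint longitude = +18.136° + (-48.980°)/2 = +18.136° − 24.490° = -6.354°.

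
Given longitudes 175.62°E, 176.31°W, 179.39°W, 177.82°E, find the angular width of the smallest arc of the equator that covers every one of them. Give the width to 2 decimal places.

Sort the longitudes: -179.39°, -176.31°, +175.62°, +177.82°.
Eastward gaps between consecutive values (wrapping around): 3.08°, 351.93°, 2.20°, 2.79°.
Largest gap = 351.93° ⇒ minimal covering band is its complement: 360° − 351.93° = 8.07°.
Band runs from +175.62° eastward to -176.31°, crossing the antimeridian.

8.07°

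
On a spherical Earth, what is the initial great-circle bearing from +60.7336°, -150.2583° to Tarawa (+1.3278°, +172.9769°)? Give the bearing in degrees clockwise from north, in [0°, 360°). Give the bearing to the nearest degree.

221°

Δλ = 172.9769 − -150.2583 = 323.2352°; wrapped into (−180°, 180°]: -36.7648°.
θ = atan2( sin Δλ · cos φ₂ , cos φ₁ · sin φ₂ − sin φ₁ · cos φ₂ · cos Δλ )
  = atan2(-0.59837, -0.68733) = -138.958° → normalised to [0°, 360°): 221.042°.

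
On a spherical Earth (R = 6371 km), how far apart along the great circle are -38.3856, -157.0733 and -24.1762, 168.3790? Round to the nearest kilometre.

3615 km

Δλ = 168.3790 − -157.0733 = 325.4523°; wrapped into (−180°, 180°]: -34.5477°.
Δφ = -24.1762 − -38.3856 = 14.2094°.
a = sin²(Δφ/2) + cos φ₁ · cos φ₂ · sin²(Δλ/2) = 0.078350.
c = 2·atan2(√a, √(1−a)) = 0.56740 rad → d = 6371·c ≈ 3614.91 km.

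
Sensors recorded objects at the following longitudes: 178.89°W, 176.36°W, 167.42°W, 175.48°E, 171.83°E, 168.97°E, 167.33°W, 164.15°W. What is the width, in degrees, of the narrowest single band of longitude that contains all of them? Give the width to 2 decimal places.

Sort the longitudes: -178.89°, -176.36°, -167.42°, -167.33°, -164.15°, +168.97°, +171.83°, +175.48°.
Eastward gaps between consecutive values (wrapping around): 2.53°, 8.94°, 0.09°, 3.18°, 333.12°, 2.86°, 3.65°, 5.63°.
Largest gap = 333.12° ⇒ minimal covering band is its complement: 360° − 333.12° = 26.88°.
Band runs from +168.97° eastward to -164.15°, crossing the antimeridian.

26.88°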